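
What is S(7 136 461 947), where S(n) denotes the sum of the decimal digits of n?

7+1+3+6+4+6+1+9+4+7 = 48

48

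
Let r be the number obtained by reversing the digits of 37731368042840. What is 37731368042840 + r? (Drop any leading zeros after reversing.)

42555454356613

Reverse of 37731368042840 is 4824086313773.
37731368042840 + 4824086313773 = 42555454356613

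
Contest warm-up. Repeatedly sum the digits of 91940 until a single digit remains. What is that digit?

9+1+9+4+0 = 23
2+3 = 5

5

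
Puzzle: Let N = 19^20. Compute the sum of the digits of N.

19^20 = 37589973457545958193355601
Sum of its 26 digits: 136.

136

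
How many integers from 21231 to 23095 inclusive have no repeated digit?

333

The integers in [21231, 23095] that have no repeated digit: 21304, 21305, 21306, 21307, 21308, 21309, …, 23094, 23095.
333 qualify.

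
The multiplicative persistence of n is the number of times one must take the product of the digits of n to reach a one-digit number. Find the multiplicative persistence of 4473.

4

4473 → 336 → 54 → 20 → 0 (4 steps)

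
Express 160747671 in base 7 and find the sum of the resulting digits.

160747671 in base 7 is 3661222050.
Digit sum: 3+6+6+1+2+2+2+0+5+0 = 27.

27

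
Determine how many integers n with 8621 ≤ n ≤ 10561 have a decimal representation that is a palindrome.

20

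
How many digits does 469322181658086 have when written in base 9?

16

469322181658086 in base 9 is 2245652523073646, which has 16 digits.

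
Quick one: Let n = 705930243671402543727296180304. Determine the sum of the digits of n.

114

7+0+5+9+3+0+2+4+3+6+7+1+4+0+2+5+4+3+7+2+7+2+9+6+1+8+0+3+0+4 = 114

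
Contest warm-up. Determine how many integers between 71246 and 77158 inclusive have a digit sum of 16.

138

The integers in [71246, 77158] that have a digit sum of 16: 71251, 71260, 71305, 71314, 71323, 71332, …, 77101, 77110.
138 qualify.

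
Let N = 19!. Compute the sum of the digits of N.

45

19! = 121645100408832000
Sum of its 18 digits: 45.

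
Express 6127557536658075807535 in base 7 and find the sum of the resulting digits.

6127557536658075807535 in base 7 is 43661361001625032601121421.
Digit sum: 4+3+6+6+1+3+6+1+0+0+1+6+2+5+0+3+2+6+0+1+1+2+1+4+2+1 = 67.

67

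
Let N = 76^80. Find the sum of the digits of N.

76^80 = 2918014075587746312806466480174079168345683418477613238021227743855556678472117294232419254021408755686858667017891192771429733851502946865660481765376
Sum of its 151 digits: 691.

691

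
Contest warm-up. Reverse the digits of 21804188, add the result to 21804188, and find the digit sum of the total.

Reversal of 21804188 is 88140812; 21804188 + 88140812 = 109945000.
Digit sum of 109945000: 1+0+9+9+4+5+0+0+0 = 28.

28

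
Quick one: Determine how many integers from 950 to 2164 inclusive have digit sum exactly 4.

The integers in [950, 2164] that have digit sum exactly 4: 1003, 1012, 1021, 1030, 1102, 1111, …, 2101, 2110.
15 qualify.

15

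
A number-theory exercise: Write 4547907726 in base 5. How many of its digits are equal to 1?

3

4547907726 in base 5 is 33303231021401.
The digit 1 appears 3 times.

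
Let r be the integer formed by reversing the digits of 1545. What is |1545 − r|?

3906

Reverse of 1545 is 5451.
|1545 − 5451| = 3906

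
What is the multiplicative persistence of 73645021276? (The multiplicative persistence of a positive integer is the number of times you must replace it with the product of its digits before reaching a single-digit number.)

1

73645021276 → 0 (1 step)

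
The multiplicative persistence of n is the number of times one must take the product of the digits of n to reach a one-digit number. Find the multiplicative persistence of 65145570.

1

65145570 → 0 (1 step)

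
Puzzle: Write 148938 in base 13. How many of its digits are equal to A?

148938 in base 13 is 52A3A.
The digit A appears 2 times.

2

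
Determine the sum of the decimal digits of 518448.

30

5+1+8+4+4+8 = 30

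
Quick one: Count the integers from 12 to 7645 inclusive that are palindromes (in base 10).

164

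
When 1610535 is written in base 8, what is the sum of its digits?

24

1610535 in base 8 is 6111447.
Digit sum: 6+1+1+1+4+4+7 = 24.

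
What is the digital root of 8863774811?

8+8+6+3+7+7+4+8+1+1 = 53
5+3 = 8

8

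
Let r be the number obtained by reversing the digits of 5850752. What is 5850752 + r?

Reverse of 5850752 is 2570585.
5850752 + 2570585 = 8421337

8421337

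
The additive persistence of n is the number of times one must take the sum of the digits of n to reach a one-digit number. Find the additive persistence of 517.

517 → 13 → 4 (2 steps)

2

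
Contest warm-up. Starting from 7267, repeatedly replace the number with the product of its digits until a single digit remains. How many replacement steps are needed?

3

7267 → 588 → 320 → 0 (3 steps)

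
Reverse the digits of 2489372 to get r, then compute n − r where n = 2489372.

Reverse of 2489372 is 2739842.
2489372 − 2739842 = -250470

-250470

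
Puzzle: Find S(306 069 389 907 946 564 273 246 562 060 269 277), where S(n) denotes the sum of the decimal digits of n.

3+0+6+0+6+9+3+8+9+9+0+7+9+4+6+5+6+4+2+7+3+2+4+6+5+6+2+0+6+0+2+6+9+2+7+7 = 170

170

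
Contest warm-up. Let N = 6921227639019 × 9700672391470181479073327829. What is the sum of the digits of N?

6921227639019 × 9700672391470181479073327829 = 67140561872911960672746150125885058959751
Sum of its 41 digits: 189.

189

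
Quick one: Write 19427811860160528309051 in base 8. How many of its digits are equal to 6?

1

19427811860160528309051 in base 8 is 4072274147435556520155473.
The digit 6 appears 1 time.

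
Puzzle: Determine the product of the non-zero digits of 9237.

9×2×3×7 = 378

378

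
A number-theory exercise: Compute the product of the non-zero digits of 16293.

324

1×6×2×9×3 = 324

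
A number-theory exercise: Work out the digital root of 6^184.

9

The digital root of n equals n mod 9 (or 9 when 9 | n), so we need 6^184 mod 9.
6^184 ≡ 0 (mod 9), so the digital root is 9.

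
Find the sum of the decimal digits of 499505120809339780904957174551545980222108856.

4+9+9+5+0+5+1+2+0+8+0+9+3+3+9+7+8+0+9+0+4+9+5+7+1+7+4+5+5+1+5+4+5+9+8+0+2+2+2+1+0+8+8+5+6 = 204

204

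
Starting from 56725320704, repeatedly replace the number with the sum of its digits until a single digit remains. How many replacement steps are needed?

56725320704 → 41 → 5 (2 steps)

2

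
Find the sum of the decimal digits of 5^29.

5^29 = 186264514923095703125
Sum of its 21 digits: 83.

83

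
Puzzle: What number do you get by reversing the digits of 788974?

Reversing 788974 gives 479887.

479887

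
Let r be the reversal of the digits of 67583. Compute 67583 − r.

29007

Reverse of 67583 is 38576.
67583 − 38576 = 29007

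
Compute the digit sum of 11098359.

1+1+0+9+8+3+5+9 = 36

36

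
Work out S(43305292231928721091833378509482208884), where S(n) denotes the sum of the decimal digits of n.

4+3+3+0+5+2+9+2+2+3+1+9+2+8+7+2+1+0+9+1+8+3+3+3+7+8+5+0+9+4+8+2+2+0+8+8+8+4 = 163

163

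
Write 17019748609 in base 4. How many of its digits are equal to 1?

17019748609 in base 4 is 33312131030010001.
The digit 1 appears 5 times.

5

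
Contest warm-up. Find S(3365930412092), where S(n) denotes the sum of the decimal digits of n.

47

3+3+6+5+9+3+0+4+1+2+0+9+2 = 47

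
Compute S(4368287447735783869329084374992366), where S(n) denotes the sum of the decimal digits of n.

4+3+6+8+2+8+7+4+4+7+7+3+5+7+8+3+8+6+9+3+2+9+0+8+4+3+7+4+9+9+2+3+6+6 = 184

184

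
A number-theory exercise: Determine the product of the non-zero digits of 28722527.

2×8×7×2×2×5×2×7 = 31360

31360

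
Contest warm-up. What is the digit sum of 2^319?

2^319 = 1067993517960455041197510853084776057301352261178326384973520803911109862890320275011481043468288
Sum of its 97 digits: 398.

398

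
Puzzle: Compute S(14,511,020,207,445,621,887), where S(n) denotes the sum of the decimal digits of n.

1+4+5+1+1+0+2+0+2+0+7+4+4+5+6+2+1+8+8+7 = 68

68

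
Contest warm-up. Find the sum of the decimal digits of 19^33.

226

19^33 = 1580770532156861979997149793605296459437459
Sum of its 43 digits: 226.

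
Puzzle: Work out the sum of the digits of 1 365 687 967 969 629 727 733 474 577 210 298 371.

1+3+6+5+6+8+7+9+6+7+9+6+9+6+2+9+7+2+7+7+3+3+4+7+4+5+7+7+2+1+0+2+9+8+3+7+1 = 195

195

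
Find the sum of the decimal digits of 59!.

324

59! = 138683118545689835737939019720389406345902876772687432540821294940160000000000000
Sum of its 81 digits: 324.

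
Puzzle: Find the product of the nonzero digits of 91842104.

2304

9×1×8×4×2×1×4 = 2304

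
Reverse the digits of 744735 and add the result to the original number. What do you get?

Reverse of 744735 is 537447.
744735 + 537447 = 1282182

1282182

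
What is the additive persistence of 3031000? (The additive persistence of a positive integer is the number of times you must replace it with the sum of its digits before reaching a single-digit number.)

3031000 → 7 (1 step)

1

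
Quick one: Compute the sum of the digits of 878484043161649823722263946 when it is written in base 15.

198

878484043161649823722263946 in base 15 is BB1CBECBD7EA8E06CA1C431.
Digit sum: 11+11+1+12+11+14+12+11+13+7+14+10+8+14+0+6+12+10+1+12+4+3+1 = 198.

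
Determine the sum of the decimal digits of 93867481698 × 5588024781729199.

123

93867481698 × 5588024781729199 = 524533813926936031924699902
Sum of its 27 digits: 123.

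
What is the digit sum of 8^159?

8^159 = 390218568789499028922699653724145788218574767833121393857394619953171467352470702515038262882936496394978366390175827861930996959911035663286272
Sum of its 144 digits: 719.

719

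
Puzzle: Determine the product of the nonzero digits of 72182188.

14336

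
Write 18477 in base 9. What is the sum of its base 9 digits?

13

18477 in base 9 is 27310.
Digit sum: 2+7+3+1+0 = 13.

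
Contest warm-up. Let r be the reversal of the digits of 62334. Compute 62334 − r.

Reverse of 62334 is 43326.
62334 − 43326 = 19008

19008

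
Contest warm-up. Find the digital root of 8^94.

The digital root of n equals n mod 9 (or 9 when 9 | n), so we need 8^94 mod 9.
8^94 ≡ 1 (mod 9), so the digital root is 1.

1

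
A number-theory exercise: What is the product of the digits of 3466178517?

846720

3×4×6×6×1×7×8×5×1×7 = 846720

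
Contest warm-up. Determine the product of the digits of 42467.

4×2×4×6×7 = 1344

1344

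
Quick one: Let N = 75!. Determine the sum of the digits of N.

432

75! = 24809140811395398091946477116594033660926243886570122837795894512655842677572867409443815424000000000000000000
Sum of its 110 digits: 432.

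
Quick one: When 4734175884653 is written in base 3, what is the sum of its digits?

33

4734175884653 in base 3 is 121202120201212010220212202.
Digit sum: 1+2+1+2+0+2+1+2+0+2+0+1+2+1+2+0+1+0+2+2+0+2+1+2+2+0+2 = 33.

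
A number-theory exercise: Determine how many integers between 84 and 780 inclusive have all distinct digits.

503

The integers in [84, 780] that have all distinct digits: 84, 85, 86, 87, 89, 90, …, 769, 780.
503 qualify.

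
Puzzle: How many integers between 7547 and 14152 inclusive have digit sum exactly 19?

The integers in [7547, 14152] that have digit sum exactly 19: 7552, 7561, 7570, 7606, 7615, 7624, …, 14095, 14149.
423 qualify.

423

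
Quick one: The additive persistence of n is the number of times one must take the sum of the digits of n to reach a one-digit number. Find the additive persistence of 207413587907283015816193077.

2

207413587907283015816193077 → 114 → 6 (2 steps)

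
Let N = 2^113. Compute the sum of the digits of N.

2^113 = 10384593717069655257060992658440192
Sum of its 35 digits: 158.

158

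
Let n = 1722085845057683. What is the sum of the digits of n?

71

1+7+2+2+0+8+5+8+4+5+0+5+7+6+8+3 = 71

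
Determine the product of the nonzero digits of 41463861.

4×1×4×6×3×8×6×1 = 13824

13824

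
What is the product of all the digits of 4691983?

4×6×9×1×9×8×3 = 46656

46656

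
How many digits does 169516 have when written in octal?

169516 in base 8 is 513054, which has 6 digits.

6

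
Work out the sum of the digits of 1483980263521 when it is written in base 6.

1483980263521 in base 6 is 3053421531113441.
Digit sum: 3+0+5+3+4+2+1+5+3+1+1+1+3+4+4+1 = 41.

41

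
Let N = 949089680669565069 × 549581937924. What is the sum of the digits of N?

144

949089680669565069 × 549581937924 = 521602545966049892507236776756
Sum of its 30 digits: 144.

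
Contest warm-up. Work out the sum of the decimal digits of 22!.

72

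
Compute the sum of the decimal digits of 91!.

594

91! = 135200152767840296255166568759495142147586866476906677791741734597153670771559994765685283954750449427751168336768008192000000000000000000000
Sum of its 141 digits: 594.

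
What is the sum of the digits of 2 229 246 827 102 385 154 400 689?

2+2+2+9+2+4+6+8+2+7+1+0+2+3+8+5+1+5+4+4+0+0+6+8+9 = 100

100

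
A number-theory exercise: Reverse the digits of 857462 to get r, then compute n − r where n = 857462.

592704

Reverse of 857462 is 264758.
857462 − 264758 = 592704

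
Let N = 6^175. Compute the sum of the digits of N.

603

6^175 = 15013046064207700440850486470079202884937002535472284172296769084212558761610464838598137095374018566479537904887349601354843846529253376
Sum of its 137 digits: 603.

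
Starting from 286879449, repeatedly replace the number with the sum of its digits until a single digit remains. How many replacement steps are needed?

286879449 → 57 → 12 → 3 (3 steps)

3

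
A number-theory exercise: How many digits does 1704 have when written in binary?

1704 in base 2 is 11010101000, which has 11 digits.

11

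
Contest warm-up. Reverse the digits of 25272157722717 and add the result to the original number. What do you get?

96994932849969

Reverse of 25272157722717 is 71722775127252.
25272157722717 + 71722775127252 = 96994932849969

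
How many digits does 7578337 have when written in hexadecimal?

6

7578337 in base 16 is 73A2E1, which has 6 digits.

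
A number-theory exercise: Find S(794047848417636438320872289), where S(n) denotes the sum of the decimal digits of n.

7+9+4+0+4+7+8+4+8+4+1+7+6+3+6+4+3+8+3+2+0+8+7+2+2+8+9 = 134

134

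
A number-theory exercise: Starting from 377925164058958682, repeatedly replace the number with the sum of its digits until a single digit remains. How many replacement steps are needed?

377925164058958682 → 95 → 14 → 5 (3 steps)

3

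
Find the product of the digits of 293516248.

2×9×3×5×1×6×2×4×8 = 103680

103680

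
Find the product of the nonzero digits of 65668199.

699840

6×5×6×6×8×1×9×9 = 699840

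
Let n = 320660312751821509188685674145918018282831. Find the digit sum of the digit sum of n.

13

First digit sum: 175.
1+7+5 = 13.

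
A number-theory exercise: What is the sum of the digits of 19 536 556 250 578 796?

1+9+5+3+6+5+5+6+2+5+0+5+7+8+7+9+6 = 89

89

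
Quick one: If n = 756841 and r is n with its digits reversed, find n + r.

Reverse of 756841 is 148657.
756841 + 148657 = 905498

905498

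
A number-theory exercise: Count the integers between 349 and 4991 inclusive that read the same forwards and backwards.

104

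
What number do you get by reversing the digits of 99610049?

Reversing 99610049 gives 94001699.

94001699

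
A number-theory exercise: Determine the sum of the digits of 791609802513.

51

7+9+1+6+0+9+8+0+2+5+1+3 = 51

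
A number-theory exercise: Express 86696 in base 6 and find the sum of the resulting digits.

86696 in base 6 is 1505212.
Digit sum: 1+5+0+5+2+1+2 = 16.

16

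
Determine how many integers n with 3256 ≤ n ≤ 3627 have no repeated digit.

The integers in [3256, 3627] that have no repeated digit: 3256, 3257, 3258, 3259, 3260, 3261, …, 3625, 3627.
163 qualify.

163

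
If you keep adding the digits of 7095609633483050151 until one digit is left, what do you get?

3

7+0+9+5+6+0+9+6+3+3+4+8+3+0+5+0+1+5+1 = 75
7+5 = 12
1+2 = 3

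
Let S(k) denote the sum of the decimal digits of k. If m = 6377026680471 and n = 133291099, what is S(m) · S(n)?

2109

S(6377026680471) = 6+3+7+7+0+2+6+6+8+0+4+7+1 = 57.
S(133291099) = 1+3+3+2+9+1+0+9+9 = 37.
57 · 37 = 2109.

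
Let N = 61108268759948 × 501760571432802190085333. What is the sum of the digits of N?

61108268759948 × 501760571432802190085333 = 30661719852260762961936630584212642684
Sum of its 38 digits: 166.

166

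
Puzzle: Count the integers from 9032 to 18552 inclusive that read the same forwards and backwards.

94

The integers in [9032, 18552] that read the same forwards and backwards: 9119, 9229, 9339, 9449, 9559, 9669, …, 18381, 18481.
94 qualify.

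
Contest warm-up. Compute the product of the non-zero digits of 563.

90

5×6×3 = 90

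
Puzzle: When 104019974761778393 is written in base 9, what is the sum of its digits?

81

104019974761778393 in base 9 is 621186143617736865.
Digit sum: 6+2+1+1+8+6+1+4+3+6+1+7+7+3+6+8+6+5 = 81.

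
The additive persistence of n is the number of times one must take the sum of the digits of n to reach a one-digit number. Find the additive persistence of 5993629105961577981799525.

3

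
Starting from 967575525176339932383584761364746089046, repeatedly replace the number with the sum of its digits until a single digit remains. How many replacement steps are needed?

967575525176339932383584761364746089046 → 196 → 16 → 7 (3 steps)

3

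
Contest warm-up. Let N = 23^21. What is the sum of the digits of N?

23^21 = 39471584120695485887249589623
Sum of its 29 digits: 152.

152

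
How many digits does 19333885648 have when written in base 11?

19333885648 in base 11 is 82215244A0, which has 10 digits.

10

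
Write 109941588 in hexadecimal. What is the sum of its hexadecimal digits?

48

109941588 in base 16 is 68D9354.
Digit sum: 6+8+13+9+3+5+4 = 48.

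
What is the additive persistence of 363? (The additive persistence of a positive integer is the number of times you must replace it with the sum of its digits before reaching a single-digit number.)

363 → 12 → 3 (2 steps)

2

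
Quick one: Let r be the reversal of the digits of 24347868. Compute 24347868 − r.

Reverse of 24347868 is 86874342.
24347868 − 86874342 = -62526474

-62526474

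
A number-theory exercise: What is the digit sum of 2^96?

127

2^96 = 79228162514264337593543950336
Sum of its 29 digits: 127.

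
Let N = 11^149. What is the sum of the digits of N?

11^149 = 147065257797835450856679489975406774841743117356547907957433757668757846319908116868184570348461004055878166502291064937838601987844379505473968800080288091
Sum of its 156 digits: 770.

770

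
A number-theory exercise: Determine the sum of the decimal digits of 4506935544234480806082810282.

111

4+5+0+6+9+3+5+5+4+4+2+3+4+4+8+0+8+0+6+0+8+2+8+1+0+2+8+2 = 111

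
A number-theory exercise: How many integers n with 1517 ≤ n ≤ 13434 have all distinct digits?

5073

The integers in [1517, 13434] that have all distinct digits: 1520, 1523, 1524, 1526, 1527, 1528, …, 13428, 13429.
5073 qualify.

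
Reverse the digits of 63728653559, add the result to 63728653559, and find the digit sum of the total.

Reversal of 63728653559 is 95535682736; 63728653559 + 95535682736 = 159264336295.
Digit sum of 159264336295: 1+5+9+2+6+4+3+3+6+2+9+5 = 55.

55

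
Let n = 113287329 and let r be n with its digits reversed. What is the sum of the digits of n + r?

36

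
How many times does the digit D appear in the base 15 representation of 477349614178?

1

477349614178 in base 15 is C63C382ABD.
The digit D appears 1 time.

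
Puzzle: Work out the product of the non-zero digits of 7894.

2016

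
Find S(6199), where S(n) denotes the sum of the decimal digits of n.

25

6+1+9+9 = 25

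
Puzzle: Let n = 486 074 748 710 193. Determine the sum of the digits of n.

69

4+8+6+0+7+4+7+4+8+7+1+0+1+9+3 = 69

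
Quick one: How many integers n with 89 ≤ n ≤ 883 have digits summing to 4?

10

The integers in [89, 883] that have digits summing to 4: 103, 112, 121, 130, 202, 211, 220, 301, 310, 400.
10 qualify.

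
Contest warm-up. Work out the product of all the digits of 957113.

9×5×7×1×1×3 = 945

945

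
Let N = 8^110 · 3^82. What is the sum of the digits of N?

8^110 · 3^82 = 2909654723392710234466728556169381431599053715243810037267441562065577948080987950880413242745606607953725700157353863522900573367897686016
Sum of its 139 digits: 621.

621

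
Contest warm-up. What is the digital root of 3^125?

The digital root of n equals n mod 9 (or 9 when 9 | n), so we need 3^125 mod 9.
3^125 ≡ 0 (mod 9), so the digital root is 9.

9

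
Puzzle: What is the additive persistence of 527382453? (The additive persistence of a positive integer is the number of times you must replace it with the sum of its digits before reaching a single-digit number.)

527382453 → 39 → 12 → 3 (3 steps)

3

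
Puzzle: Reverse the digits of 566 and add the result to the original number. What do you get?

1231

Reverse of 566 is 665.
566 + 665 = 1231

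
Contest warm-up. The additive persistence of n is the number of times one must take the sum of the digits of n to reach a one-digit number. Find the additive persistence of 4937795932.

4937795932 → 58 → 13 → 4 (3 steps)

3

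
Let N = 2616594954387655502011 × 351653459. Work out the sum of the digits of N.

2616594954387655502011 × 351653459 = 920134666512366284182549606049
Sum of its 30 digits: 128.

128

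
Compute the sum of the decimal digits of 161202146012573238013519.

1+6+1+2+0+2+1+4+6+0+1+2+5+7+3+2+3+8+0+1+3+5+1+9 = 73

73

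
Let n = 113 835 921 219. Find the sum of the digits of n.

1+1+3+8+3+5+9+2+1+2+1+9 = 45

45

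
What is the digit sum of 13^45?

13^45 = 134106816713249934153658112422086110743809315028093
Sum of its 51 digits: 190.

190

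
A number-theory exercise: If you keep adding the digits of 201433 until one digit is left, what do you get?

4

2+0+1+4+3+3 = 13
1+3 = 4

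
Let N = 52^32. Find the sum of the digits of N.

256

52^32 = 8167835760036914488254418108462708901695678621570564096
Sum of its 55 digits: 256.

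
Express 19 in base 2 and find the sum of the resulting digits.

3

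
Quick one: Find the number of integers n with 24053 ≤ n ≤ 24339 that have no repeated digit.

The integers in [24053, 24339] that have no repeated digit: 24053, 24056, 24057, 24058, 24059, 24061, …, 24318, 24319.
83 qualify.

83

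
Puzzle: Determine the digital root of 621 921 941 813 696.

6+2+1+9+2+1+9+4+1+8+1+3+6+9+6 = 68
6+8 = 14
1+4 = 5

5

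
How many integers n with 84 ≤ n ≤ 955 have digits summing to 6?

21

The integers in [84, 955] that have digits summing to 6: 105, 114, 123, 132, 141, 150, …, 510, 600.
21 qualify.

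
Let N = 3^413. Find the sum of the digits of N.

891

3^413 = 112480748897486957909873174851759092108291603750507911629008137200660356022856358333319976969363743272432078071315765913475419108479650558645509473482808014590588725978233513809915752815053184018323
Sum of its 198 digits: 891.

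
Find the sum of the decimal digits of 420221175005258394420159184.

4+2+0+2+2+1+1+7+5+0+0+5+2+5+8+3+9+4+4+2+0+1+5+9+1+8+4 = 94

94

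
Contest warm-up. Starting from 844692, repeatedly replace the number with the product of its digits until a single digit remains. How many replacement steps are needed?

4

844692 → 13824 → 192 → 18 → 8 (4 steps)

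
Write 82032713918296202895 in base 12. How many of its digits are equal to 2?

82032713918296202895 in base 12 is 30B8456938A86220813.
The digit 2 appears 2 times.

2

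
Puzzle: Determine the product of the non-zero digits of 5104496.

5×1×4×4×9×6 = 4320

4320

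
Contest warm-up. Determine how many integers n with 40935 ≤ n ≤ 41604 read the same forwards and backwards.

The integers in [40935, 41604] that read the same forwards and backwards: 41014, 41114, 41214, 41314, 41414, 41514.
6 qualify.

6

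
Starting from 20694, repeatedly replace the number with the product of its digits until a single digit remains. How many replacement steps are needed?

1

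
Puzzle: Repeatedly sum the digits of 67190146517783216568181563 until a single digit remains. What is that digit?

9

6+7+1+9+0+1+4+6+5+1+7+7+8+3+2+1+6+5+6+8+1+8+1+5+6+3 = 117
1+1+7 = 9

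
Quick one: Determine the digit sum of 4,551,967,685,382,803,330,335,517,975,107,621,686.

168

4+5+5+1+9+6+7+6+8+5+3+8+2+8+0+3+3+3+0+3+3+5+5+1+7+9+7+5+1+0+7+6+2+1+6+8+6 = 168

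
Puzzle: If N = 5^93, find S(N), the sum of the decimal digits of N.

296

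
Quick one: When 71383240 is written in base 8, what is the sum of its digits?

71383240 in base 8 is 420234310.
Digit sum: 4+2+0+2+3+4+3+1+0 = 19.

19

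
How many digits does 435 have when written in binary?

9

435 in base 2 is 110110011, which has 9 digits.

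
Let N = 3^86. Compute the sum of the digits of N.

171

3^86 = 107752636643058178097424660240453423951129
Sum of its 42 digits: 171.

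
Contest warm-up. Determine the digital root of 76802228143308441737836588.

1

7+6+8+0+2+2+2+8+1+4+3+3+0+8+4+4+1+7+3+7+8+3+6+5+8+8 = 118
1+1+8 = 10
1+0 = 1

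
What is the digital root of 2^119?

5

The digital root of n equals n mod 9 (or 9 when 9 | n), so we need 2^119 mod 9.
2^119 ≡ 5 (mod 9), so the digital root is 5.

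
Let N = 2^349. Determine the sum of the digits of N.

452

2^349 = 1146749307995035755805410447651043470398282494584140561868794419693461438044242404035009276555062843277312
Sum of its 106 digits: 452.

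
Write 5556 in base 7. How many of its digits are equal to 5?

5556 in base 7 is 22125.
The digit 5 appears 1 time.

1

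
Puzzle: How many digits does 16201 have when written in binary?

14

16201 in base 2 is 11111101001001, which has 14 digits.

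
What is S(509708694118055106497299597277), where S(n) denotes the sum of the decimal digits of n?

152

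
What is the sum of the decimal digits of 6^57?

6^57 = 226267027688376192080197927193400943822503936
Sum of its 45 digits: 198.

198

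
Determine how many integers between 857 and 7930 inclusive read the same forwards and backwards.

84

The integers in [857, 7930] that read the same forwards and backwards: 858, 868, 878, 888, 898, 909, …, 7777, 7887.
84 qualify.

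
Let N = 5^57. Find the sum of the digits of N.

215

5^57 = 6938893903907228377647697925567626953125
Sum of its 40 digits: 215.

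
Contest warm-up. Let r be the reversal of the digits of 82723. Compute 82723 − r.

49995

Reverse of 82723 is 32728.
82723 − 32728 = 49995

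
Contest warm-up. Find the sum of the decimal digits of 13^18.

13^18 = 112455406951957393129
Sum of its 21 digits: 91.

91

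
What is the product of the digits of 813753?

2520

8×1×3×7×5×3 = 2520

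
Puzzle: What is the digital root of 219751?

7

2+1+9+7+5+1 = 25
2+5 = 7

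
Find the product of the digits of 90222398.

9×0×2×2×2×3×9×8 = 0

0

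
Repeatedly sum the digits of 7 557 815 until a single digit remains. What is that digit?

2

7+5+5+7+8+1+5 = 38
3+8 = 11
1+1 = 2
(Equivalently, 7 557 815 mod 9 = 2.)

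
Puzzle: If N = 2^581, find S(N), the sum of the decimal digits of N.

2^581 = 7914572847139345089936080672628710081124203171238778877250017794972711203409019749450124833959777439667125485632516458859243681097816038718961476963260581373331416708758372352
Sum of its 175 digits: 797.

797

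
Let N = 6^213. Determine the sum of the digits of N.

711

6^213 = 5574633646519606982417083596561497237670058766006727890546857505301021091252948100481877200160144405574012914837729176293186075735308156924914982015438222453968470016
Sum of its 166 digits: 711.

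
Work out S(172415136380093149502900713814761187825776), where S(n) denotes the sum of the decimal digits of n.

172

1+7+2+4+1+5+1+3+6+3+8+0+0+9+3+1+4+9+5+0+2+9+0+0+7+1+3+8+1+4+7+6+1+1+8+7+8+2+5+7+7+6 = 172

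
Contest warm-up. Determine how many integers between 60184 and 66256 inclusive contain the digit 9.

The integers in [60184, 66256] that contain the digit 9: 60189, 60190, 60191, 60192, 60193, 60194, …, 66239, 66249.
1642 qualify.

1642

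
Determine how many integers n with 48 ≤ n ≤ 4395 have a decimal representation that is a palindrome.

The integers in [48, 4395] that have a decimal representation that is a palindrome: 55, 66, 77, 88, 99, 101, …, 4224, 4334.
129 qualify.

129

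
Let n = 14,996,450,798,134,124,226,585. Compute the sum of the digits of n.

105

1+4+9+9+6+4+5+0+7+9+8+1+3+4+1+2+4+2+2+6+5+8+5 = 105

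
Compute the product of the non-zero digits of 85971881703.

3386880

8×5×9×7×1×8×8×1×7×3 = 3386880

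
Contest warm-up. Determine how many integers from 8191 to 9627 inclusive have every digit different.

754

The integers in [8191, 9627] that have every digit different: 8192, 8193, 8194, 8195, 8196, 8197, …, 9625, 9627.
754 qualify.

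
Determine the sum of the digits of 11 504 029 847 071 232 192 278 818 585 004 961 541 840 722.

173

1+1+5+0+4+0+2+9+8+4+7+0+7+1+2+3+2+1+9+2+2+7+8+8+1+8+5+8+5+0+0+4+9+6+1+5+4+1+8+4+0+7+2+2 = 173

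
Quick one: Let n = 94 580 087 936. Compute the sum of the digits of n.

59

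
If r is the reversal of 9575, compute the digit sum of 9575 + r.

16

Reversal of 9575 is 5759; 9575 + 5759 = 15334.
Digit sum of 15334: 1+5+3+3+4 = 16.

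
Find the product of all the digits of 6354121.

720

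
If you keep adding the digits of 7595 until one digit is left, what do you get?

8

7+5+9+5 = 26
2+6 = 8
(Equivalently, 7595 mod 9 = 8.)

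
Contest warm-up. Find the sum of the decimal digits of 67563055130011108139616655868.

6+7+5+6+3+0+5+5+1+3+0+0+1+1+1+0+8+1+3+9+6+1+6+6+5+5+8+6+8 = 116

116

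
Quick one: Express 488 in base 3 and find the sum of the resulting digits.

488 in base 3 is 200002.
Digit sum: 2+0+0+0+0+2 = 4.

4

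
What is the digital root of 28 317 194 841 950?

2+8+3+1+7+1+9+4+8+4+1+9+5+0 = 62
6+2 = 8

8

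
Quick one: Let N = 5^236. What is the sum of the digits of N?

808

5^236 = 905567907882671236750911929088779178068253119813913818958261488993550131859284511473953145196095809945395243929687782965588273287327325533624389208853244781494140625
Sum of its 165 digits: 808.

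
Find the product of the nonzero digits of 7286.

672

7×2×8×6 = 672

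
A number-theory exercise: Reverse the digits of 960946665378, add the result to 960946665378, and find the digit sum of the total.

48

Reversal of 960946665378 is 873566649069; 960946665378 + 873566649069 = 1834513314447.
Digit sum of 1834513314447: 1+8+3+4+5+1+3+3+1+4+4+4+7 = 48.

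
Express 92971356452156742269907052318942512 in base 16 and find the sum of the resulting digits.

252

92971356452156742269907052318942512 in base 16 is 11E7D77E9BFB1BFE099FAF312FE530.
Digit sum: 1+1+14+7+13+7+7+14+9+11+15+11+1+11+15+14+0+9+9+15+10+15+3+1+2+15+14+5+3+0 = 252.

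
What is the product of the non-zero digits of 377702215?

3×7×7×7×2×2×1×5 = 20580

20580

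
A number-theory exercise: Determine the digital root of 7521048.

7+5+2+1+0+4+8 = 27
2+7 = 9

9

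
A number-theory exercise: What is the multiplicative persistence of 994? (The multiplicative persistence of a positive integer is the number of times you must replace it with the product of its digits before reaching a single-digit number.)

3

994 → 324 → 24 → 8 (3 steps)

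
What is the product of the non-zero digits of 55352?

750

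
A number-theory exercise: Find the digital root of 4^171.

The digital root of n equals n mod 9 (or 9 when 9 | n), so we need 4^171 mod 9.
4^171 ≡ 1 (mod 9), so the digital root is 1.

1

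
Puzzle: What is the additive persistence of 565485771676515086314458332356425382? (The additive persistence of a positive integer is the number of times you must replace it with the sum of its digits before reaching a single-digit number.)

3

565485771676515086314458332356425382 → 163 → 10 → 1 (3 steps)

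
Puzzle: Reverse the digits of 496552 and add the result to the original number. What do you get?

752246

Reverse of 496552 is 255694.
496552 + 255694 = 752246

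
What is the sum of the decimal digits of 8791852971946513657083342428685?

156

8+7+9+1+8+5+2+9+7+1+9+4+6+5+1+3+6+5+7+0+8+3+3+4+2+4+2+8+6+8+5 = 156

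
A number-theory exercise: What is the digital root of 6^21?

The digital root of n equals n mod 9 (or 9 when 9 | n), so we need 6^21 mod 9.
6^21 ≡ 0 (mod 9), so the digital root is 9.

9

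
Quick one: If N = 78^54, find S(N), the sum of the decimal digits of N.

423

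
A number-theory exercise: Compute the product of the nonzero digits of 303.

9

3×3 = 9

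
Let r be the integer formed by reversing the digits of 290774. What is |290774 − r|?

186318

Reverse of 290774 is 477092.
|290774 − 477092| = 186318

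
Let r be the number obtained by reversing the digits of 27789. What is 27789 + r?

126561

Reverse of 27789 is 98772.
27789 + 98772 = 126561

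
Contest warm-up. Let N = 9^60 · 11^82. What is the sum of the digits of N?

639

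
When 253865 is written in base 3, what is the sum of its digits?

11

253865 in base 3 is 110220020102.
Digit sum: 1+1+0+2+2+0+0+2+0+1+0+2 = 11.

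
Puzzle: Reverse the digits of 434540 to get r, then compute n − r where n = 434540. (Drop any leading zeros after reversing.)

389106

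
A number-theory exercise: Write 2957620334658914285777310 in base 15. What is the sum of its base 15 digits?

146

2957620334658914285777310 in base 15 is 8D6399196E639983E7540.
Digit sum: 8+13+6+3+9+9+1+9+6+14+6+3+9+9+8+3+14+7+5+4+0 = 146.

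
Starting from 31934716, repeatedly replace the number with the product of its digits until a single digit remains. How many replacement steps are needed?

31934716 → 13608 → 0 (2 steps)

2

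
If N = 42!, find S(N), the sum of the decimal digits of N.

42! = 1405006117752879898543142606244511569936384000000000
Sum of its 52 digits: 189.

189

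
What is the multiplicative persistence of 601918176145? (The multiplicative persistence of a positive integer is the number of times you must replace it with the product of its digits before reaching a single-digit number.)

601918176145 → 0 (1 step)

1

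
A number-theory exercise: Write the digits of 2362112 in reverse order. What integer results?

2112632

Reversing 2362112 gives 2112632.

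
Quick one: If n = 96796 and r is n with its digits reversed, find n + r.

166565

Reverse of 96796 is 69769.
96796 + 69769 = 166565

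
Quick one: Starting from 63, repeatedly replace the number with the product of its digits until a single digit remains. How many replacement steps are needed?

2

63 → 18 → 8 (2 steps)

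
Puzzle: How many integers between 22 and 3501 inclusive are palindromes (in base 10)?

123

The integers in [22, 3501] that are palindromes (in base 10): 22, 33, 44, 55, 66, 77, …, 3333, 3443.
123 qualify.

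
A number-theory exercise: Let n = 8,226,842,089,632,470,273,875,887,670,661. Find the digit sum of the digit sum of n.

8

First digit sum: 152.
1+5+2 = 8.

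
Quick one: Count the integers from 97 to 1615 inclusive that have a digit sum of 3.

12

The integers in [97, 1615] that have a digit sum of 3: 102, 111, 120, 201, 210, 300, …, 1110, 1200.
12 qualify.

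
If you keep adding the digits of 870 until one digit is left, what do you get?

6

8+7+0 = 15
1+5 = 6
(Equivalently, 870 mod 9 = 6.)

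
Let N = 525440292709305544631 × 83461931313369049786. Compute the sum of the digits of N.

525440292709305544631 × 83461931313369049786 = 43854261619380587669502724501957683998966
Sum of its 41 digits: 212.

212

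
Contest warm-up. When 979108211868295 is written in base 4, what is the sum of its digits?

40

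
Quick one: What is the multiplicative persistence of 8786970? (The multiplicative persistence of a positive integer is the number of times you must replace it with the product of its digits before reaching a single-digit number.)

1

8786970 → 0 (1 step)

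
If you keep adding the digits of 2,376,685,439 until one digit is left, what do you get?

2+3+7+6+6+8+5+4+3+9 = 53
5+3 = 8

8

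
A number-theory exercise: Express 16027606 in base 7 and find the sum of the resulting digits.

22

16027606 in base 7 is 253142500.
Digit sum: 2+5+3+1+4+2+5+0+0 = 22.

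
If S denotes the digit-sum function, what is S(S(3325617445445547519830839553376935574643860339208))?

First digit sum: 229.
2+2+9 = 13.

13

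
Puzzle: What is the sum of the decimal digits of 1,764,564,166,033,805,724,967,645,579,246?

1+7+6+4+5+6+4+1+6+6+0+3+3+8+0+5+7+2+4+9+6+7+6+4+5+5+7+9+2+4+6 = 148

148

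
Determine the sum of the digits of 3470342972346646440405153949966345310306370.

174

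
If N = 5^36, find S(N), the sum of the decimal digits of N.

5^36 = 14551915228366851806640625
Sum of its 26 digits: 109.

109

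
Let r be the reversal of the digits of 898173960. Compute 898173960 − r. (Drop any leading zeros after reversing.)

Reverse of 898173960 is 69371898.
898173960 − 69371898 = 828802062

828802062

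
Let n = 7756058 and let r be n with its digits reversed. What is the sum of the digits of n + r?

31

Reversal of 7756058 is 8506577; 7756058 + 8506577 = 16262635.
Digit sum of 16262635: 1+6+2+6+2+6+3+5 = 31.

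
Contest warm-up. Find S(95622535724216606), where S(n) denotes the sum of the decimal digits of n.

9+5+6+2+2+5+3+5+7+2+4+2+1+6+6+0+6 = 71

71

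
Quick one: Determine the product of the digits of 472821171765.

1317120

4×7×2×8×2×1×1×7×1×7×6×5 = 1317120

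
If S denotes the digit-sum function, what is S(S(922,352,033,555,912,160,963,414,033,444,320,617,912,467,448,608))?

First digit sum: 186.
1+8+6 = 15.

15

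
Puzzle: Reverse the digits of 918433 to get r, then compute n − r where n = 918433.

Reverse of 918433 is 334819.
918433 − 334819 = 583614

583614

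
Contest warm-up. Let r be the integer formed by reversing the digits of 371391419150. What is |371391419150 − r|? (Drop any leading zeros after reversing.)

319477225977

Reverse of 371391419150 is 51914193173.
|371391419150 − 51914193173| = 319477225977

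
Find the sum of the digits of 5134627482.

5+1+3+4+6+2+7+4+8+2 = 42

42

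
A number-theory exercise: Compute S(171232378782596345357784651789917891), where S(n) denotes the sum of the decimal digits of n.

1+7+1+2+3+2+3+7+8+7+8+2+5+9+6+3+4+5+3+5+7+7+8+4+6+5+1+7+8+9+9+1+7+8+9+1 = 188

188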